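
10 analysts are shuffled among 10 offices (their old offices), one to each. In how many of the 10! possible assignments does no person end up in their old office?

By inclusion-exclusion, !10 = Σ (-1)^k · 10!/k! for k=0..10
= 10! - 10!/1! + 10!/2! - 10!/3! + 10!/4! - 10!/5! + 10!/6! - 10!/7! + 10!/8! - 10!/9! + 10!/10!
= 3628800 - 3628800 + 1814400 - 604800 + 151200 - 30240 + 5040 - 720 + 90 - 10 + 1
= 1334961

1334961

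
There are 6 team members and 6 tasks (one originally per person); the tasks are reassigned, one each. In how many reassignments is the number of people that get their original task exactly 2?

135

Pick the 2 fixed positions: C(6,2) = 15 ways.
The other 4 form a derangement: !4 = 9.
Total: 15 × 9 = 135.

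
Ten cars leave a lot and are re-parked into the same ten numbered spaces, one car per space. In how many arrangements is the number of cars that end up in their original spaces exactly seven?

Choose which 7 of the 10 are fixed: C(10,7) = 120.
The other 3 form a derangement: !3 = 2.
Total: 120 × 2 = 240.

240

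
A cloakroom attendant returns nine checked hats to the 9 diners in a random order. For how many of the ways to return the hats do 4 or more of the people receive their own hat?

6883

# with exactly i fixed is C(9,i)·!(9-i); sum over i=4..9:
  i=4: C(9,4)·!5 = 126·44 = 5544
  i=5: C(9,5)·!4 = 126·9 = 1134
  i=6: C(9,6)·!3 = 84·2 = 168
  i=7: C(9,7)·!2 = 36·1 = 36
  i=8: C(9,8)·!1 = 9·0 = 0
  i=9: C(9,9)·!0 = 1·1 = 1
Total = 6883.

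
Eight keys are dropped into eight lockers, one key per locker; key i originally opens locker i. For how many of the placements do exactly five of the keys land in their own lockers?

112

Pick the 5 fixed positions: C(8,5) = 56 ways.
The other 3 form a derangement: !3 = 2.
Total: 56 × 2 = 112.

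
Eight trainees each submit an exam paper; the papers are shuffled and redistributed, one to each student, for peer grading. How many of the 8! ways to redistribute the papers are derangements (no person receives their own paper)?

14833

The number of derangements of 8 is !8 = Σ_{k=0}^{8} (-1)^k·8!/k!
= 8! - 8!/1! + 8!/2! - 8!/3! + 8!/4! - 8!/5! + 8!/6! - 8!/7! + 8!/8!
= 40320 - 40320 + 20160 - 6720 + 1680 - 336 + 56 - 8 + 1
= 14833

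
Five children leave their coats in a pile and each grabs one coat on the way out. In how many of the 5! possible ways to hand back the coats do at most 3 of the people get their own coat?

119

# with exactly i fixed is C(5,i)·!(5-i); sum over i=0..3:
  i=0: C(5,0)·!5 = 1·44 = 44
  i=1: C(5,1)·!4 = 5·9 = 45
  i=2: C(5,2)·!3 = 10·2 = 20
  i=3: C(5,3)·!2 = 10·1 = 10
Total = 119.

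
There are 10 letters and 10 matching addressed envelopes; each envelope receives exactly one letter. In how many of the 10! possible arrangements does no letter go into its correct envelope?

1334961

The number of derangements of 10 is !10 = Σ_{k=0}^{10} (-1)^k·10!/k!
= 10! - 10!/1! + 10!/2! - 10!/3! + 10!/4! - 10!/5! + 10!/6! - 10!/7! + 10!/8! - 10!/9! + 10!/10!
= 3628800 - 3628800 + 1814400 - 604800 + 151200 - 30240 + 5040 - 720 + 90 - 10 + 1
= 1334961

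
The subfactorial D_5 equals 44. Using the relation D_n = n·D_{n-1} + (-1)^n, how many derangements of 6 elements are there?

D_6 = 6·44 + 1 = 265.

265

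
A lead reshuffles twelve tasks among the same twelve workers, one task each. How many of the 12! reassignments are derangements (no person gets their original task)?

176214841

!12 is the nearest integer to 12!/e.
12! = 479001600, and 479001600/e ≈ 176214840.93, so !12 = 176214841.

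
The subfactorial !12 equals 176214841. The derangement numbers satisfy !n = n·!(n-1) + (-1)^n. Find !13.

!13 = 13·176214841 - 1 = 2290792932.

2290792932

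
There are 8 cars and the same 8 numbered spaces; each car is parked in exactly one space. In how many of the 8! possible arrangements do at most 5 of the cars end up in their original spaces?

40291

# with exactly i fixed is C(8,i)·!(8-i); sum over i=0..5:
  i=0: C(8,0)·!8 = 1·14833 = 14833
  i=1: C(8,1)·!7 = 8·1854 = 14832
  i=2: C(8,2)·!6 = 28·265 = 7420
  i=3: C(8,3)·!5 = 56·44 = 2464
  i=4: C(8,4)·!4 = 70·9 = 630
  i=5: C(8,5)·!3 = 56·2 = 112
Total = 40291.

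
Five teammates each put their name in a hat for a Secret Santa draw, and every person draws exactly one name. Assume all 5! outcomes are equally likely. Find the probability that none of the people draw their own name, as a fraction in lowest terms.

11/30

Favorable outcomes: !5 = 44.
Total outcomes: 5! = 120.
Probability = 44/120 = 11/30.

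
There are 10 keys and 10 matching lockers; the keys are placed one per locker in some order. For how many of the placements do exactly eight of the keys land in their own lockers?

45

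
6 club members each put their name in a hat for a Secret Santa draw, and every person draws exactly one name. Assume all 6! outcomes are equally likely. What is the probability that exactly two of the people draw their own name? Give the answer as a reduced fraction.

3/16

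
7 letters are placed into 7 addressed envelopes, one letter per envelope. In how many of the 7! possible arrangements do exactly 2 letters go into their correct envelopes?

924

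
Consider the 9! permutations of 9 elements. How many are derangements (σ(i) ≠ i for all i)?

!9 = 9! · Σ_{k=0}^{9} (-1)^k/k!
= 9! - 9!/1! + 9!/2! - 9!/3! + 9!/4! - 9!/5! + 9!/6! - 9!/7! + 9!/8! - 9!/9!
= 362880 - 362880 + 181440 - 60480 + 15120 - 3024 + 504 - 72 + 9 - 1
= 133496

133496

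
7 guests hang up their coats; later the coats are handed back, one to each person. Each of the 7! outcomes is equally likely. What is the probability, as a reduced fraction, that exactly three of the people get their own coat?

Favorable outcomes: C(7,3)·!4 = 35·9 = 315.
Total outcomes: 7! = 5040.
Probability = 315/5040 = 1/16.

1/16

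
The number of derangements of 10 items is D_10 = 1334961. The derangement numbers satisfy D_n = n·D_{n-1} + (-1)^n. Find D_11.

D_11 = 11·1334961 - 1 = 14684570.

14684570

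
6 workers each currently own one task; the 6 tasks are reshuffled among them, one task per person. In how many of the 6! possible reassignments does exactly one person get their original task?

264

Choose which one of the 6 is fixed: C(6,1) = 6.
The remaining 5 must be deranged: !5 = 44.
Total: 6 × 44 = 264.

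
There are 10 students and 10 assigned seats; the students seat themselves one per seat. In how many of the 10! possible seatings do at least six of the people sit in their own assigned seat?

Sum C(10,i)·!(10-i) for i = 6..10:
  i=6: C(10,6)·!4 = 210·9 = 1890
  i=7: C(10,7)·!3 = 120·2 = 240
  i=8: C(10,8)·!2 = 45·1 = 45
  i=9: C(10,9)·!1 = 10·0 = 0
  i=10: C(10,10)·!0 = 1·1 = 1
Total = 2176.

2176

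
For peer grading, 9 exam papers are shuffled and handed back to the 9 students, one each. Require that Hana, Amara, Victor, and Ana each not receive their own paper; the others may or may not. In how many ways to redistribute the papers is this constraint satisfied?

Let A_j be the event that the j-th constrained one is fixed. By inclusion-exclusion over the 4 events:
Σ_{j=0}^{4} (-1)^j C(4,j)(9-j)!
= C(4,0)·9! - C(4,1)·8! + C(4,2)·7! - C(4,3)·6! + C(4,4)·5!
= 362880 - 161280 + 30240 - 2880 + 120
= 229080

229080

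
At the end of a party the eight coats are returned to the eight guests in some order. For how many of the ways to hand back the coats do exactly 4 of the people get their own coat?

630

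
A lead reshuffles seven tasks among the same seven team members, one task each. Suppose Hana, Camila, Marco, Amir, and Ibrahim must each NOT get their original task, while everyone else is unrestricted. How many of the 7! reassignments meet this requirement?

Let A_j be the event that the j-th constrained one is fixed. By inclusion-exclusion over the 5 events:
Σ_{j=0}^{5} (-1)^j C(5,j)(7-j)!
= C(5,0)·7! - C(5,1)·6! + C(5,2)·5! - C(5,3)·4! + C(5,4)·3! - C(5,5)·2!
= 5040 - 3600 + 1200 - 240 + 30 - 2
= 2428

2428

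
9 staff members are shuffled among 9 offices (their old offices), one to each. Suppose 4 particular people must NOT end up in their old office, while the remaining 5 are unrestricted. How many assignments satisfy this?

Inclusion-exclusion on the 4 forbidden self-matches:
Σ_{j=0}^{4} (-1)^j C(4,j)(9-j)!
= C(4,0)·9! - C(4,1)·8! + C(4,2)·7! - C(4,3)·6! + C(4,4)·5!
= 362880 - 161280 + 30240 - 2880 + 120
= 229080

229080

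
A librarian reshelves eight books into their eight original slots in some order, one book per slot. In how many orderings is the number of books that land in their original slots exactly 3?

Pick the 3 fixed positions: C(8,3) = 56 ways.
The remaining 5 must be deranged: !5 = 44.
Total: 56 × 44 = 2464.

2464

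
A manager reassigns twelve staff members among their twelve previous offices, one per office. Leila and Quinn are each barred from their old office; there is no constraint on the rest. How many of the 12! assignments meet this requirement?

402796800

Let A_j be the event that the j-th constrained one is fixed. By inclusion-exclusion over the 2 events:
Σ_{j=0}^{2} (-1)^j C(2,j)(12-j)!
= C(2,0)·12! - C(2,1)·11! + C(2,2)·10!
= 479001600 - 79833600 + 3628800
= 402796800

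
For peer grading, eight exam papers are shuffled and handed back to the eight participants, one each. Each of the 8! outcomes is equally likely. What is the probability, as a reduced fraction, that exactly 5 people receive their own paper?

1/360

Favorable outcomes: C(8,5)·!3 = 56·2 = 112.
Total outcomes: 8! = 40320.
Probability = 112/40320 = 1/360.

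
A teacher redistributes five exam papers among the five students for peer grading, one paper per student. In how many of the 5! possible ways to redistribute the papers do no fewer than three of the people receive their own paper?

11

# with exactly i fixed is C(5,i)·!(5-i); sum over i=3..5:
  i=3: C(5,3)·!2 = 10·1 = 10
  i=4: C(5,4)·!1 = 5·0 = 0
  i=5: C(5,5)·!0 = 1·1 = 1
Total = 11.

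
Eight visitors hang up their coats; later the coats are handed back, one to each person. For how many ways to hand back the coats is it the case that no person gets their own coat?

!8 = 8! · Σ_{k=0}^{8} (-1)^k/k!
= 8! - 8!/1! + 8!/2! - 8!/3! + 8!/4! - 8!/5! + 8!/6! - 8!/7! + 8!/8!
= 40320 - 40320 + 20160 - 6720 + 1680 - 336 + 56 - 8 + 1
= 14833

14833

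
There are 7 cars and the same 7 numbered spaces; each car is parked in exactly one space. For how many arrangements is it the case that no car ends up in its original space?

1854

The subfactorial !7 = [7!/e] (nearest integer).
7! = 5040, and 5040/e ≈ 1854.11, so !7 = 1854.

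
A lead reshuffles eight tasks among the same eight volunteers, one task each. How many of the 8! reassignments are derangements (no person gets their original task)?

14833

The subfactorial !8 = [8!/e] (nearest integer).
8! = 40320, and 40320/e ≈ 14832.90, so !8 = 14833.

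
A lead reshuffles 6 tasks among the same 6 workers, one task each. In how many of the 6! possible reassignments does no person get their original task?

265

!6 is the nearest integer to 6!/e.
6! = 720, and 720/e ≈ 264.87, so !6 = 265.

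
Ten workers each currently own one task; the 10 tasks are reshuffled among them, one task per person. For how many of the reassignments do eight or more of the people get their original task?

# with exactly i fixed is C(10,i)·!(10-i); sum over i=8..10:
  i=8: C(10,8)·!2 = 45·1 = 45
  i=9: C(10,9)·!1 = 10·0 = 0
  i=10: C(10,10)·!0 = 1·1 = 1
Total = 46.

46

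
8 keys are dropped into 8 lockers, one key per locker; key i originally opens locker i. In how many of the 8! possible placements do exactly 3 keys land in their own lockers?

2464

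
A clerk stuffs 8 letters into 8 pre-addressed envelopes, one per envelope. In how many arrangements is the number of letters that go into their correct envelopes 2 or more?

10655

Sum C(8,i)·!(8-i) for i = 2..8:
  i=2: C(8,2)·!6 = 28·265 = 7420
  i=3: C(8,3)·!5 = 56·44 = 2464
  i=4: C(8,4)·!4 = 70·9 = 630
  i=5: C(8,5)·!3 = 56·2 = 112
  i=6: C(8,6)·!2 = 28·1 = 28
  i=7: C(8,7)·!1 = 8·0 = 0
  i=8: C(8,8)·!0 = 1·1 = 1
Total = 10655.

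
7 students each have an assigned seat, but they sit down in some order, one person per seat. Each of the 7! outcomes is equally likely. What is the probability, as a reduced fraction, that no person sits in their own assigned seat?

103/280

Favorable outcomes: !7 = 1854.
Total outcomes: 7! = 5040.
Probability = 1854/5040 = 103/280.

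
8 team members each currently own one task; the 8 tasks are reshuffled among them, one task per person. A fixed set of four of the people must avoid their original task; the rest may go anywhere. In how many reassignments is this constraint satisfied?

24024

Let A_j be the event that the j-th constrained one is fixed. By inclusion-exclusion over the 4 events:
Σ_{j=0}^{4} (-1)^j C(4,j)(8-j)!
= C(4,0)·8! - C(4,1)·7! + C(4,2)·6! - C(4,3)·5! + C(4,4)·4!
= 40320 - 20160 + 4320 - 480 + 24
= 24024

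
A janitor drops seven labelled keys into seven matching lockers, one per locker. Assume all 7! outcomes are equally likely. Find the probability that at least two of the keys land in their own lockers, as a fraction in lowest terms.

1331/5040

Favorable outcomes: Σ_{i≥2} C(7,i)·!(7-i) = 21·44 + 35·9 + 35·2 + 21·1 + 7·0 + 1·1 = 1331.
Total outcomes: 7! = 5040.
Probability = 1331/5040 = 1331/5040.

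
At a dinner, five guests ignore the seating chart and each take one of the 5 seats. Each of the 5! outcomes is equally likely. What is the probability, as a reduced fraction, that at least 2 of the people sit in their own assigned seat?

Favorable outcomes: Σ_{i≥2} C(5,i)·!(5-i) = 10·2 + 10·1 + 5·0 + 1·1 = 31.
Total outcomes: 5! = 120.
Probability = 31/120 = 31/120.

31/120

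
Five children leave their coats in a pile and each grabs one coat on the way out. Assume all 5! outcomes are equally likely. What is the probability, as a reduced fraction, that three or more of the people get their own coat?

Favorable outcomes: Σ_{i≥3} C(5,i)·!(5-i) = 10·1 + 5·0 + 1·1 = 11.
Total outcomes: 5! = 120.
Probability = 11/120 = 11/120.

11/120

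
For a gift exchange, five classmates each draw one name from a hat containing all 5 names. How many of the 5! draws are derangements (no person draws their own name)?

The subfactorial !5 = [5!/e] (nearest integer).
5! = 120, and 120/e ≈ 44.15, so !5 = 44.

44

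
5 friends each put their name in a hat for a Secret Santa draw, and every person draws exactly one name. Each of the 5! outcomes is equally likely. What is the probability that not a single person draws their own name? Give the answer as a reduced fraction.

11/30

Favorable outcomes: !5 = 44.
Total outcomes: 5! = 120.
Probability = 44/120 = 11/30.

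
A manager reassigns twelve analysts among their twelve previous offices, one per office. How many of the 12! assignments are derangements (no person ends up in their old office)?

!12 = 12! · Σ_{k=0}^{12} (-1)^k/k!
= 12! - 12!/1! + 12!/2! - 12!/3! + 12!/4! - 12!/5! + 12!/6! - 12!/7! + 12!/8! - 12!/9! + 12!/10! - 12!/11! + 12!/12!
= 479001600 - 479001600 + 239500800 - 79833600 + 19958400 - 3991680 + 665280 - 95040 + 11880 - 1320 + 132 - 12 + 1
= 176214841

176214841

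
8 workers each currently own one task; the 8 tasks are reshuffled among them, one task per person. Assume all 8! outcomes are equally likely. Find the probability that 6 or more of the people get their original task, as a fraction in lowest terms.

29/40320

Favorable outcomes: Σ_{i≥6} C(8,i)·!(8-i) = 28·1 + 8·0 + 1·1 = 29.
Total outcomes: 8! = 40320.
Probability = 29/40320 = 29/40320.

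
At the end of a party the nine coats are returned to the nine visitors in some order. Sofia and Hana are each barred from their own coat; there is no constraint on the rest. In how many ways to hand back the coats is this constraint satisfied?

Let A_j be the event that the j-th constrained one is fixed. By inclusion-exclusion over the 2 events:
Σ_{j=0}^{2} (-1)^j C(2,j)(9-j)!
= C(2,0)·9! - C(2,1)·8! + C(2,2)·7!
= 362880 - 80640 + 5040
= 287280

287280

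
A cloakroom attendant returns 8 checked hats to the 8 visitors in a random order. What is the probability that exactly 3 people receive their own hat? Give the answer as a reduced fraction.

11/180

Favorable outcomes: C(8,3)·!5 = 56·44 = 2464.
Total outcomes: 8! = 40320.
Probability = 2464/40320 = 11/180.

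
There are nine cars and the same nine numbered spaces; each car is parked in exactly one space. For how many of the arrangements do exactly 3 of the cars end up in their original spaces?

22260

Choose which 3 of the 9 are fixed: C(9,3) = 84.
The remaining 6 must be deranged: !6 = 265.
Total: 84 × 265 = 22260.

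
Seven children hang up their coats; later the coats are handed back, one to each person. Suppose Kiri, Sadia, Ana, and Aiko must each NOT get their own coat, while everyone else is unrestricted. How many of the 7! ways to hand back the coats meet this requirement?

2790

Inclusion-exclusion on the 4 forbidden self-matches:
Σ_{j=0}^{4} (-1)^j C(4,j)(7-j)!
= C(4,0)·7! - C(4,1)·6! + C(4,2)·5! - C(4,3)·4! + C(4,4)·3!
= 5040 - 2880 + 720 - 96 + 6
= 2790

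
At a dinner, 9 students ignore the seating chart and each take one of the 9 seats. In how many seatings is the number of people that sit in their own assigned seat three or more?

29143

Sum C(9,i)·!(9-i) for i = 3..9:
  i=3: C(9,3)·!6 = 84·265 = 22260
  i=4: C(9,4)·!5 = 126·44 = 5544
  i=5: C(9,5)·!4 = 126·9 = 1134
  i=6: C(9,6)·!3 = 84·2 = 168
  i=7: C(9,7)·!2 = 36·1 = 36
  i=8: C(9,8)·!1 = 9·0 = 0
  i=9: C(9,9)·!0 = 1·1 = 1
Total = 29143.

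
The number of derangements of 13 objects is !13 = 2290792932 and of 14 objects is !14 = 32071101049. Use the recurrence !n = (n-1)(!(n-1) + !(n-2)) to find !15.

!15 = (15-1)·(!14 + !13) = 14·(32071101049 + 2290792932) = 14·34361893981 = 481066515734.

481066515734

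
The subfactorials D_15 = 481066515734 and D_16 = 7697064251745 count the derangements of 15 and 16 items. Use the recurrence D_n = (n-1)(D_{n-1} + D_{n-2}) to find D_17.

130850092279664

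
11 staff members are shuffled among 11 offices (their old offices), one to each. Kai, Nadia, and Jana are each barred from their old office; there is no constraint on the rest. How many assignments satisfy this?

30078720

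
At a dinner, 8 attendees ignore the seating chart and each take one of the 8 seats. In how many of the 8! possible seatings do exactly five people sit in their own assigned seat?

112

Pick the 5 fixed positions: C(8,5) = 56 ways.
The other 3 form a derangement: !3 = 2.
Total: 56 × 2 = 112.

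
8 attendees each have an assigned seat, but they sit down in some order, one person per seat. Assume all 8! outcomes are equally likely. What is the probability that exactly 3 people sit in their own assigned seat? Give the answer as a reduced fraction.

Favorable outcomes: C(8,3)·!5 = 56·44 = 2464.
Total outcomes: 8! = 40320.
Probability = 2464/40320 = 11/180.

11/180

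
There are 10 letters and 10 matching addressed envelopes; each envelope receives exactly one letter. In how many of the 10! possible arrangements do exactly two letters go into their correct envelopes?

Pick the 2 fixed positions: C(10,2) = 45 ways.
The remaining 8 must be deranged: !8 = 14833.
Total: 45 × 14833 = 667485.

667485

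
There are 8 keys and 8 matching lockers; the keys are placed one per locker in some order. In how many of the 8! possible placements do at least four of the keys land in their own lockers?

Sum C(8,i)·!(8-i) for i = 4..8:
  i=4: C(8,4)·!4 = 70·9 = 630
  i=5: C(8,5)·!3 = 56·2 = 112
  i=6: C(8,6)·!2 = 28·1 = 28
  i=7: C(8,7)·!1 = 8·0 = 0
  i=8: C(8,8)·!0 = 1·1 = 1
Total = 771.

771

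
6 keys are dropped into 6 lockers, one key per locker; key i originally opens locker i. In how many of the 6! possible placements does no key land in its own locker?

265

!6 = 6! · Σ_{k=0}^{6} (-1)^k/k!
= 6! - 6!/1! + 6!/2! - 6!/3! + 6!/4! - 6!/5! + 6!/6!
= 720 - 720 + 360 - 120 + 30 - 6 + 1
= 265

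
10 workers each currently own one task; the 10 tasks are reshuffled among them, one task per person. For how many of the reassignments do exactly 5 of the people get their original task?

11088

Pick the 5 fixed positions: C(10,5) = 252 ways.
The remaining 5 must be deranged: !5 = 44.
Total: 252 × 44 = 11088.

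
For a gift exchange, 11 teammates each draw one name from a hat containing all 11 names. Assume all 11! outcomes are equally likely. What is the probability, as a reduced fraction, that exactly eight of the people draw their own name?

1/120960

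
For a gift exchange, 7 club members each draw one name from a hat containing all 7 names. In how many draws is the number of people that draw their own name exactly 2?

924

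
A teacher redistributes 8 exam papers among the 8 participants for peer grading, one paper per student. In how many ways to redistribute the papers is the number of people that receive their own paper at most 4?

Sum C(8,i)·!(8-i) for i = 0..4:
  i=0: C(8,0)·!8 = 1·14833 = 14833
  i=1: C(8,1)·!7 = 8·1854 = 14832
  i=2: C(8,2)·!6 = 28·265 = 7420
  i=3: C(8,3)·!5 = 56·44 = 2464
  i=4: C(8,4)·!4 = 70·9 = 630
Total = 40179.

40179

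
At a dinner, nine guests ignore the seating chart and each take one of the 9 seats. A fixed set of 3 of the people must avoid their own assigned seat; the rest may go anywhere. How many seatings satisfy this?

256320

Inclusion-exclusion on the 3 forbidden self-matches:
Σ_{j=0}^{3} (-1)^j C(3,j)(9-j)!
= C(3,0)·9! - C(3,1)·8! + C(3,2)·7! - C(3,3)·6!
= 362880 - 120960 + 15120 - 720
= 256320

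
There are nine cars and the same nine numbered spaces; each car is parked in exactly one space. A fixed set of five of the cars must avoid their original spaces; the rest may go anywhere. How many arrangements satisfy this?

Let A_j be the event that the j-th constrained one is fixed. By inclusion-exclusion over the 5 events:
Σ_{j=0}^{5} (-1)^j C(5,j)(9-j)!
= C(5,0)·9! - C(5,1)·8! + C(5,2)·7! - C(5,3)·6! + C(5,4)·5! - C(5,5)·4!
= 362880 - 201600 + 50400 - 7200 + 600 - 24
= 205056

205056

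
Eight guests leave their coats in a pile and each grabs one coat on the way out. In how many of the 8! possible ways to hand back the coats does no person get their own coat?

14833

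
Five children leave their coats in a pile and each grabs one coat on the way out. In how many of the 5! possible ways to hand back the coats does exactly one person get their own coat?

Pick the single fixed position: C(5,1) = 5 ways.
The other 4 form a derangement: !4 = 9.
Total: 5 × 9 = 45.

45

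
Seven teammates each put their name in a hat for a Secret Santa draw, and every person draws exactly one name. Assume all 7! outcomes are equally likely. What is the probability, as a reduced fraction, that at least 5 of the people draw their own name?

Favorable outcomes: Σ_{i≥5} C(7,i)·!(7-i) = 21·1 + 7·0 + 1·1 = 22.
Total outcomes: 7! = 5040.
Probability = 22/5040 = 11/2520.

11/2520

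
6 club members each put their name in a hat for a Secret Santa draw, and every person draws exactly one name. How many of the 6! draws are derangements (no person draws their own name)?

!6 is the nearest integer to 6!/e.
6! = 720, and 720/e ≈ 264.87, so !6 = 265.

265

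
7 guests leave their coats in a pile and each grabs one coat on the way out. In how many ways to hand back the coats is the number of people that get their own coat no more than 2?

4633

# with exactly i fixed is C(7,i)·!(7-i); sum over i=0..2:
  i=0: C(7,0)·!7 = 1·1854 = 1854
  i=1: C(7,1)·!6 = 7·265 = 1855
  i=2: C(7,2)·!5 = 21·44 = 924
Total = 4633.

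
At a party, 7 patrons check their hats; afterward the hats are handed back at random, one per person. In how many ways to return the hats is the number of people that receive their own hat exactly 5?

21

Pick the 5 fixed positions: C(7,5) = 21 ways.
The remaining 2 must be deranged: !2 = 1.
Total: 21 × 1 = 21.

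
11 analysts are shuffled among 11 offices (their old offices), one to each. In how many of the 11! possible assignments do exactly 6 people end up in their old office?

Choose which 6 of the 11 are fixed: C(11,6) = 462.
The remaining 5 must be deranged: !5 = 44.
Total: 462 × 44 = 20328.

20328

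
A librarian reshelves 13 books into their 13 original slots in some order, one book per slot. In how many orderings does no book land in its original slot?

2290792932

The number of derangements of 13 is !13 = Σ_{k=0}^{13} (-1)^k·13!/k!
= 13! - 13!/1! + 13!/2! - 13!/3! + 13!/4! - 13!/5! + 13!/6! - 13!/7! + 13!/8! - 13!/9! + 13!/10! - 13!/11! + 13!/12! - 13!/13!
= 6227020800 - 6227020800 + 3113510400 - 1037836800 + 259459200 - 51891840 + 8648640 - 1235520 + 154440 - 17160 + 1716 - 156 + 13 - 1
= 2290792932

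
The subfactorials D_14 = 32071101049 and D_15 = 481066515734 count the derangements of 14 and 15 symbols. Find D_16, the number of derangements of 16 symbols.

D_16 = (16-1)·(D_15 + D_14) = 15·(481066515734 + 32071101049) = 15·513137616783 = 7697064251745.

7697064251745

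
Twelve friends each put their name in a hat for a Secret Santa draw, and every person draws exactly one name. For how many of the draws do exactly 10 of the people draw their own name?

Choose which 10 of the 12 are fixed: C(12,10) = 66.
The other 2 form a derangement: !2 = 1.
Total: 66 × 1 = 66.

66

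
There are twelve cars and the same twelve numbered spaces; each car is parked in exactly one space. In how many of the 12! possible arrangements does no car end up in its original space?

176214841

Recurrence: !12 = 12·!11 + (-1)^12.
!12 = 12·14684570 + 1 = 176214841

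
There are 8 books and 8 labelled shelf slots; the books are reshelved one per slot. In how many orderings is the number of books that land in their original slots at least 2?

10655

Sum C(8,i)·!(8-i) for i = 2..8:
  i=2: C(8,2)·!6 = 28·265 = 7420
  i=3: C(8,3)·!5 = 56·44 = 2464
  i=4: C(8,4)·!4 = 70·9 = 630
  i=5: C(8,5)·!3 = 56·2 = 112
  i=6: C(8,6)·!2 = 28·1 = 28
  i=7: C(8,7)·!1 = 8·0 = 0
  i=8: C(8,8)·!0 = 1·1 = 1
Total = 10655.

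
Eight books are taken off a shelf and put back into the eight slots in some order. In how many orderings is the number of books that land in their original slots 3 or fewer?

Sum C(8,i)·!(8-i) for i = 0..3:
  i=0: C(8,0)·!8 = 1·14833 = 14833
  i=1: C(8,1)·!7 = 8·1854 = 14832
  i=2: C(8,2)·!6 = 28·265 = 7420
  i=3: C(8,3)·!5 = 56·44 = 2464
Total = 39549.

39549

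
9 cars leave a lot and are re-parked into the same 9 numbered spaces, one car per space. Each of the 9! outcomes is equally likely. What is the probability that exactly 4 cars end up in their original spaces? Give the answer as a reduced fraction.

11/720

Favorable outcomes: C(9,4)·!5 = 126·44 = 5544.
Total outcomes: 9! = 362880.
Probability = 5544/362880 = 11/720.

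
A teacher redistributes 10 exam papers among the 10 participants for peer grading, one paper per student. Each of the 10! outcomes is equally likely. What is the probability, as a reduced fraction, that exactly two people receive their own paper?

2119/11520

Favorable outcomes: C(10,2)·!8 = 45·14833 = 667485.
Total outcomes: 10! = 3628800.
Probability = 667485/3628800 = 2119/11520.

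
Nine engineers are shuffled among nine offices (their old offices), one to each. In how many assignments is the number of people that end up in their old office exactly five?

1134

Pick the 5 fixed positions: C(9,5) = 126 ways.
The other 4 form a derangement: !4 = 9.
Total: 126 × 9 = 1134.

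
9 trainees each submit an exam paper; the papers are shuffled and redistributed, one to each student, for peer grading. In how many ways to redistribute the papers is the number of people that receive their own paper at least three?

Sum C(9,i)·!(9-i) for i = 3..9:
  i=3: C(9,3)·!6 = 84·265 = 22260
  i=4: C(9,4)·!5 = 126·44 = 5544
  i=5: C(9,5)·!4 = 126·9 = 1134
  i=6: C(9,6)·!3 = 84·2 = 168
  i=7: C(9,7)·!2 = 36·1 = 36
  i=8: C(9,8)·!1 = 9·0 = 0
  i=9: C(9,9)·!0 = 1·1 = 1
Total = 29143.

29143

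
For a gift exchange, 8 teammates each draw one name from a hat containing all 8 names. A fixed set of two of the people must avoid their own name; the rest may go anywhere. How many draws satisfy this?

30960

Let A_j be the event that the j-th constrained one is fixed. By inclusion-exclusion over the 2 events:
Σ_{j=0}^{2} (-1)^j C(2,j)(8-j)!
= C(2,0)·8! - C(2,1)·7! + C(2,2)·6!
= 40320 - 10080 + 720
= 30960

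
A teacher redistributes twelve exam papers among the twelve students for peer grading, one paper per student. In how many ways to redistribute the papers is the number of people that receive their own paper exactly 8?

Pick the 8 fixed positions: C(12,8) = 495 ways.
The other 4 form a derangement: !4 = 9.
Total: 495 × 9 = 4455.

4455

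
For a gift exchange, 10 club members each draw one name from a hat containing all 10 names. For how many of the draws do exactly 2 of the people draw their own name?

Choose which 2 of the 10 are fixed: C(10,2) = 45.
The other 8 form a derangement: !8 = 14833.
Total: 45 × 14833 = 667485.

667485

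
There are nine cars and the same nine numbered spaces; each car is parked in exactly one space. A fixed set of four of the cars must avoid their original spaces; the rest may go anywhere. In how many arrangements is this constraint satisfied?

Inclusion-exclusion on the 4 forbidden self-matches:
Σ_{j=0}^{4} (-1)^j C(4,j)(9-j)!
= C(4,0)·9! - C(4,1)·8! + C(4,2)·7! - C(4,3)·6! + C(4,4)·5!
= 362880 - 161280 + 30240 - 2880 + 120
= 229080

229080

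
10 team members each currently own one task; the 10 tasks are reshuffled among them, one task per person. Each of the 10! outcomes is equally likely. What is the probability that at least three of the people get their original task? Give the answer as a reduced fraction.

Favorable outcomes: Σ_{i≥3} C(10,i)·!(10-i) = 120·1854 + 210·265 + 252·44 + 210·9 + 120·2 + 45·1 + 10·0 + 1·1 = 291394.
Total outcomes: 10! = 3628800.
Probability = 291394/3628800 = 145697/1814400.

145697/1814400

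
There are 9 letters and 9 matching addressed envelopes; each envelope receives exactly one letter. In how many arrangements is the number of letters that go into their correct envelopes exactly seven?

36

Pick the 7 fixed positions: C(9,7) = 36 ways.
The other 2 form a derangement: !2 = 1.
Total: 36 × 1 = 36.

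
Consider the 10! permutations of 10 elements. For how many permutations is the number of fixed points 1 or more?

Sum C(10,i)·!(10-i) for i = 1..10:
  i=1: C(10,1)·!9 = 10·133496 = 1334960
  i=2: C(10,2)·!8 = 45·14833 = 667485
  i=3: C(10,3)·!7 = 120·1854 = 222480
  i=4: C(10,4)·!6 = 210·265 = 55650
  i=5: C(10,5)·!5 = 252·44 = 11088
  i=6: C(10,6)·!4 = 210·9 = 1890
  i=7: C(10,7)·!3 = 120·2 = 240
  i=8: C(10,8)·!2 = 45·1 = 45
  i=9: C(10,9)·!1 = 10·0 = 0
  i=10: C(10,10)·!0 = 1·1 = 1
Total = 2293839.

2293839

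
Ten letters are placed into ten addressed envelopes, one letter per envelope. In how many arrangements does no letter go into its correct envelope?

1334961

Use !n = n·!(n-1) + (-1)^n.
!10 = 10·133496 + 1 = 1334961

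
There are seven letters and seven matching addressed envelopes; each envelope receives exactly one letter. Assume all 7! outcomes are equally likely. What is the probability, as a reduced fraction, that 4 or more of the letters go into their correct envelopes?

Favorable outcomes: Σ_{i≥4} C(7,i)·!(7-i) = 35·2 + 21·1 + 7·0 + 1·1 = 92.
Total outcomes: 7! = 5040.
Probability = 92/5040 = 23/1260.

23/1260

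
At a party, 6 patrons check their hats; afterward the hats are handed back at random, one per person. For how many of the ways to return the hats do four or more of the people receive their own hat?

# with exactly i fixed is C(6,i)·!(6-i); sum over i=4..6:
  i=4: C(6,4)·!2 = 15·1 = 15
  i=5: C(6,5)·!1 = 6·0 = 0
  i=6: C(6,6)·!0 = 1·1 = 1
Total = 16.

16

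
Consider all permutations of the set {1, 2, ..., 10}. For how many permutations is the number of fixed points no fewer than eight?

46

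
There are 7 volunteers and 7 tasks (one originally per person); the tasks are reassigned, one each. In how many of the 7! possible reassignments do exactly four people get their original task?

70

Pick the 4 fixed positions: C(7,4) = 35 ways.
The other 3 form a derangement: !3 = 2.
Total: 35 × 2 = 70.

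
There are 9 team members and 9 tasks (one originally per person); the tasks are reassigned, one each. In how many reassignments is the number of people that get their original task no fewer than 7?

37

# with exactly i fixed is C(9,i)·!(9-i); sum over i=7..9:
  i=7: C(9,7)·!2 = 36·1 = 36
  i=8: C(9,8)·!1 = 9·0 = 0
  i=9: C(9,9)·!0 = 1·1 = 1
Total = 37.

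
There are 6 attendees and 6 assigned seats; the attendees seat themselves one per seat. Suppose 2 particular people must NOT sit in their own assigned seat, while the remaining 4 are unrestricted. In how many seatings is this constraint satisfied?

504

Inclusion-exclusion on the 2 forbidden self-matches:
Σ_{j=0}^{2} (-1)^j C(2,j)(6-j)!
= C(2,0)·6! - C(2,1)·5! + C(2,2)·4!
= 720 - 240 + 24
= 504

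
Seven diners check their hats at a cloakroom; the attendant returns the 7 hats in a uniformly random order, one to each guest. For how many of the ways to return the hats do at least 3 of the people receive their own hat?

# with exactly i fixed is C(7,i)·!(7-i); sum over i=3..7:
  i=3: C(7,3)·!4 = 35·9 = 315
  i=4: C(7,4)·!3 = 35·2 = 70
  i=5: C(7,5)·!2 = 21·1 = 21
  i=6: C(7,6)·!1 = 7·0 = 0
  i=7: C(7,7)·!0 = 1·1 = 1
Total = 407.

407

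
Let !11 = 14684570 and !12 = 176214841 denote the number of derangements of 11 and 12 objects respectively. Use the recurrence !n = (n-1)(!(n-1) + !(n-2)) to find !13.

!13 = (13-1)·(!12 + !11) = 12·(176214841 + 14684570) = 12·190899411 = 2290792932.

2290792932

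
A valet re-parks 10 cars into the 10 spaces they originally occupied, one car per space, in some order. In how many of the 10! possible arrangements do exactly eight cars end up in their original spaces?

45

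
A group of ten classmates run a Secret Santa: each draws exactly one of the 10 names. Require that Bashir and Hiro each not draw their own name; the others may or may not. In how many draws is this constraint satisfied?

2943360

Let A_j be the event that the j-th constrained one is fixed. By inclusion-exclusion over the 2 events:
Σ_{j=0}^{2} (-1)^j C(2,j)(10-j)!
= C(2,0)·10! - C(2,1)·9! + C(2,2)·8!
= 3628800 - 725760 + 40320
= 2943360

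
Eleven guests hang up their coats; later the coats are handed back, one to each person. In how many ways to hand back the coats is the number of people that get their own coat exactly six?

20328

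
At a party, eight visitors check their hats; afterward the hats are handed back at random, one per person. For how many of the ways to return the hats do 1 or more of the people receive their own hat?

25487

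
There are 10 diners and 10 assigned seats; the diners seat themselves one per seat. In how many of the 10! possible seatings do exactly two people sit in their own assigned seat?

667485

Pick the 2 fixed positions: C(10,2) = 45 ways.
The remaining 8 must be deranged: !8 = 14833.
Total: 45 × 14833 = 667485.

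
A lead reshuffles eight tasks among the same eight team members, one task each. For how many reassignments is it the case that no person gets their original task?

14833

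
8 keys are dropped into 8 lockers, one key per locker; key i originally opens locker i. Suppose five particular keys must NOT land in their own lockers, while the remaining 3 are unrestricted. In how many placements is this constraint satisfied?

Let A_j be the event that the j-th constrained one is fixed. By inclusion-exclusion over the 5 events:
Σ_{j=0}^{5} (-1)^j C(5,j)(8-j)!
= C(5,0)·8! - C(5,1)·7! + C(5,2)·6! - C(5,3)·5! + C(5,4)·4! - C(5,5)·3!
= 40320 - 25200 + 7200 - 1200 + 120 - 6
= 21234

21234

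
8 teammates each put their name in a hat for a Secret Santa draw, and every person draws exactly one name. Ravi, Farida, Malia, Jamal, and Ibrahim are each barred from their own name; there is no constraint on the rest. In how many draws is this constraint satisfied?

Let A_j be the event that the j-th constrained one is fixed. By inclusion-exclusion over the 5 events:
Σ_{j=0}^{5} (-1)^j C(5,j)(8-j)!
= C(5,0)·8! - C(5,1)·7! + C(5,2)·6! - C(5,3)·5! + C(5,4)·4! - C(5,5)·3!
= 40320 - 25200 + 7200 - 1200 + 120 - 6
= 21234

21234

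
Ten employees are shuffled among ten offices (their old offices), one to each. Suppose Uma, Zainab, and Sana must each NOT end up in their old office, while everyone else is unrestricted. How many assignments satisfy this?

Let A_j be the event that the j-th constrained one is fixed. By inclusion-exclusion over the 3 events:
Σ_{j=0}^{3} (-1)^j C(3,j)(10-j)!
= C(3,0)·10! - C(3,1)·9! + C(3,2)·8! - C(3,3)·7!
= 3628800 - 1088640 + 120960 - 5040
= 2656080

2656080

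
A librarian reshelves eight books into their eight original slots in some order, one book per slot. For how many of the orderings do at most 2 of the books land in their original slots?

37085

# with exactly i fixed is C(8,i)·!(8-i); sum over i=0..2:
  i=0: C(8,0)·!8 = 1·14833 = 14833
  i=1: C(8,1)·!7 = 8·1854 = 14832
  i=2: C(8,2)·!6 = 28·265 = 7420
Total = 37085.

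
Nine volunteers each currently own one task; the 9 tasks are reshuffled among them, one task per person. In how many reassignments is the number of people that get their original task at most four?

Sum C(9,i)·!(9-i) for i = 0..4:
  i=0: C(9,0)·!9 = 1·133496 = 133496
  i=1: C(9,1)·!8 = 9·14833 = 133497
  i=2: C(9,2)·!7 = 36·1854 = 66744
  i=3: C(9,3)·!6 = 84·265 = 22260
  i=4: C(9,4)·!5 = 126·44 = 5544
Total = 361541.

361541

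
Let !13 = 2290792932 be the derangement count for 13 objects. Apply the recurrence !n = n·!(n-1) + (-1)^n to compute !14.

!14 = 14·2290792932 + 1 = 32071101049.

32071101049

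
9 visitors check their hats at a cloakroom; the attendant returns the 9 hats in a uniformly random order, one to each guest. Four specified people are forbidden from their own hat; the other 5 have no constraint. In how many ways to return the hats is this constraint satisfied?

229080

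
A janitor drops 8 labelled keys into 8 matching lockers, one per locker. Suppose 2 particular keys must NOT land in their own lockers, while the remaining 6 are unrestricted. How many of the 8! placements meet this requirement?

30960

Let A_j be the event that the j-th constrained one is fixed. By inclusion-exclusion over the 2 events:
Σ_{j=0}^{2} (-1)^j C(2,j)(8-j)!
= C(2,0)·8! - C(2,1)·7! + C(2,2)·6!
= 40320 - 10080 + 720
= 30960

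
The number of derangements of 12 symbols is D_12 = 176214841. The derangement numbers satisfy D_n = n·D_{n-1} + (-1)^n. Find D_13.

D_13 = 13·176214841 - 1 = 2290792932.

2290792932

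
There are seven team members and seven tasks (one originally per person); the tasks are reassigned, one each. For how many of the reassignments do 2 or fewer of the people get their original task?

4633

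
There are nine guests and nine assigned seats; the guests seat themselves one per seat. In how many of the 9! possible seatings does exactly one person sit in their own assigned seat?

133497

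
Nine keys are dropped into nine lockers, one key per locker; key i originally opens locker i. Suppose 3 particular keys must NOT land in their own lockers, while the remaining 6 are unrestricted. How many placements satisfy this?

Let A_j be the event that the j-th constrained one is fixed. By inclusion-exclusion over the 3 events:
Σ_{j=0}^{3} (-1)^j C(3,j)(9-j)!
= C(3,0)·9! - C(3,1)·8! + C(3,2)·7! - C(3,3)·6!
= 362880 - 120960 + 15120 - 720
= 256320

256320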